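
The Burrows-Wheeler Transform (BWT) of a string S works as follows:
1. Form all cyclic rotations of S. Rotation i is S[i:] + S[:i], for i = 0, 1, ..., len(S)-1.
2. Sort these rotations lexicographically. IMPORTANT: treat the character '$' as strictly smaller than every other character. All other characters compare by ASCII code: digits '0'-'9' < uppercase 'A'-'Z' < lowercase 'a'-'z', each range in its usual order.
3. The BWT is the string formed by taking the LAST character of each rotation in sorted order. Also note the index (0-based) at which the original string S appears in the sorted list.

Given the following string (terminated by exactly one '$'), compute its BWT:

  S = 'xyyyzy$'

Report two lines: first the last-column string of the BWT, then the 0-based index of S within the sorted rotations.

Answer: y$zxyyy
1

Derivation:
All 7 rotations (rotation i = S[i:]+S[:i]):
  rot[0] = xyyyzy$
  rot[1] = yyyzy$x
  rot[2] = yyzy$xy
  rot[3] = yzy$xyy
  rot[4] = zy$xyyy
  rot[5] = y$xyyyz
  rot[6] = $xyyyzy
Sorted (with $ < everything):
  sorted[0] = $xyyyzy  (last char: 'y')
  sorted[1] = xyyyzy$  (last char: '$')
  sorted[2] = y$xyyyz  (last char: 'z')
  sorted[3] = yyyzy$x  (last char: 'x')
  sorted[4] = yyzy$xy  (last char: 'y')
  sorted[5] = yzy$xyy  (last char: 'y')
  sorted[6] = zy$xyyy  (last char: 'y')
Last column: y$zxyyy
Original string S is at sorted index 1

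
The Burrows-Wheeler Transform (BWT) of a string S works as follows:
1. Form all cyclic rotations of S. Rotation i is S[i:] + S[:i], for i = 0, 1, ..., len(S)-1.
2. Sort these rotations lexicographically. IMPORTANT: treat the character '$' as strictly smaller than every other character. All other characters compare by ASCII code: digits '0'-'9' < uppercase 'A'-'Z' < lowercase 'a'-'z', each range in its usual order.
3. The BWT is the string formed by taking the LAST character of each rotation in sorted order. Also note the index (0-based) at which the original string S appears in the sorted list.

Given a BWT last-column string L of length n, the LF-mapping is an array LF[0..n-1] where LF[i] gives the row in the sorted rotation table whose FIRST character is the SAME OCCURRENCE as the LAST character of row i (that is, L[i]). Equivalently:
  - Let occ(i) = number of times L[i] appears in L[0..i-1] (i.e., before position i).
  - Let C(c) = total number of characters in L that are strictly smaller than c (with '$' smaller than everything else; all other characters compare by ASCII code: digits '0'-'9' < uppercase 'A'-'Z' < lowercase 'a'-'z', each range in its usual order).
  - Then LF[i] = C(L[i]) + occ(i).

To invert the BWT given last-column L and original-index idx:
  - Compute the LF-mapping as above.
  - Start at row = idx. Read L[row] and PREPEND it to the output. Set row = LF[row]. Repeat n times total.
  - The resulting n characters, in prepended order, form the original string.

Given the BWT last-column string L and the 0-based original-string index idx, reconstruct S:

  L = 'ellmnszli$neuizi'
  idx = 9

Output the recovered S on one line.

Answer: millenniusizzle$

Derivation:
LF mapping: 1 6 7 9 10 12 14 8 3 0 11 2 13 4 15 5
Walk LF starting at row 9, prepending L[row]:
  step 1: row=9, L[9]='$', prepend. Next row=LF[9]=0
  step 2: row=0, L[0]='e', prepend. Next row=LF[0]=1
  step 3: row=1, L[1]='l', prepend. Next row=LF[1]=6
  step 4: row=6, L[6]='z', prepend. Next row=LF[6]=14
  step 5: row=14, L[14]='z', prepend. Next row=LF[14]=15
  step 6: row=15, L[15]='i', prepend. Next row=LF[15]=5
  step 7: row=5, L[5]='s', prepend. Next row=LF[5]=12
  step 8: row=12, L[12]='u', prepend. Next row=LF[12]=13
  step 9: row=13, L[13]='i', prepend. Next row=LF[13]=4
  step 10: row=4, L[4]='n', prepend. Next row=LF[4]=10
  step 11: row=10, L[10]='n', prepend. Next row=LF[10]=11
  step 12: row=11, L[11]='e', prepend. Next row=LF[11]=2
  step 13: row=2, L[2]='l', prepend. Next row=LF[2]=7
  step 14: row=7, L[7]='l', prepend. Next row=LF[7]=8
  step 15: row=8, L[8]='i', prepend. Next row=LF[8]=3
  step 16: row=3, L[3]='m', prepend. Next row=LF[3]=9
Reversed output: millenniusizzle$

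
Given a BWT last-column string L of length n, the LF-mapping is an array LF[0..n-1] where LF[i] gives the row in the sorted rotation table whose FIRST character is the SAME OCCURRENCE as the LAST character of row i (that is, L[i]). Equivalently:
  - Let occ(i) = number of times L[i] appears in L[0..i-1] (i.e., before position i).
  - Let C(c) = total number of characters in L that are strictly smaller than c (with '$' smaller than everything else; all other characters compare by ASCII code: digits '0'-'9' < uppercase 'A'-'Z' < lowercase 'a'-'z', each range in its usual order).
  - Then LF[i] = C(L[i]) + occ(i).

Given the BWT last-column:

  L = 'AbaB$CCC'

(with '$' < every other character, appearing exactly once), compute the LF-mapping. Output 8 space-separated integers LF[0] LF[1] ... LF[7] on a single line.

Answer: 1 7 6 2 0 3 4 5

Derivation:
Char counts: '$':1, 'A':1, 'B':1, 'C':3, 'a':1, 'b':1
C (first-col start): C('$')=0, C('A')=1, C('B')=2, C('C')=3, C('a')=6, C('b')=7
L[0]='A': occ=0, LF[0]=C('A')+0=1+0=1
L[1]='b': occ=0, LF[1]=C('b')+0=7+0=7
L[2]='a': occ=0, LF[2]=C('a')+0=6+0=6
L[3]='B': occ=0, LF[3]=C('B')+0=2+0=2
L[4]='$': occ=0, LF[4]=C('$')+0=0+0=0
L[5]='C': occ=0, LF[5]=C('C')+0=3+0=3
L[6]='C': occ=1, LF[6]=C('C')+1=3+1=4
L[7]='C': occ=2, LF[7]=C('C')+2=3+2=5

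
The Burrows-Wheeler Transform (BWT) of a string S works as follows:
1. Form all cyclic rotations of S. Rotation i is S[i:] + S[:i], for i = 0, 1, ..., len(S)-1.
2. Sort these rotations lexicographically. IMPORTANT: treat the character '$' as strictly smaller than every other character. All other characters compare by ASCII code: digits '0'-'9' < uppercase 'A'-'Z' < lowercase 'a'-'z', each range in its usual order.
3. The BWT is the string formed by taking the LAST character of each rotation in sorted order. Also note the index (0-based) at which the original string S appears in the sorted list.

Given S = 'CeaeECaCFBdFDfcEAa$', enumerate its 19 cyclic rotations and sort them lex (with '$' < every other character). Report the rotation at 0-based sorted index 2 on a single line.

All 19 rotations (rotation i = S[i:]+S[:i]):
  rot[0] = CeaeECaCFBdFDfcEAa$
  rot[1] = eaeECaCFBdFDfcEAa$C
  rot[2] = aeECaCFBdFDfcEAa$Ce
  rot[3] = eECaCFBdFDfcEAa$Cea
  rot[4] = ECaCFBdFDfcEAa$Ceae
  rot[5] = CaCFBdFDfcEAa$CeaeE
  rot[6] = aCFBdFDfcEAa$CeaeEC
  rot[7] = CFBdFDfcEAa$CeaeECa
  rot[8] = FBdFDfcEAa$CeaeECaC
  rot[9] = BdFDfcEAa$CeaeECaCF
  rot[10] = dFDfcEAa$CeaeECaCFB
  rot[11] = FDfcEAa$CeaeECaCFBd
  rot[12] = DfcEAa$CeaeECaCFBdF
  rot[13] = fcEAa$CeaeECaCFBdFD
  rot[14] = cEAa$CeaeECaCFBdFDf
  rot[15] = EAa$CeaeECaCFBdFDfc
  rot[16] = Aa$CeaeECaCFBdFDfcE
  rot[17] = a$CeaeECaCFBdFDfcEA
  rot[18] = $CeaeECaCFBdFDfcEAa
Sorted (with $ < everything):
  sorted[0] = $CeaeECaCFBdFDfcEAa
  sorted[1] = Aa$CeaeECaCFBdFDfcE
  sorted[2] = BdFDfcEAa$CeaeECaCF
  sorted[3] = CFBdFDfcEAa$CeaeECa
  sorted[4] = CaCFBdFDfcEAa$CeaeE
  sorted[5] = CeaeECaCFBdFDfcEAa$
  sorted[6] = DfcEAa$CeaeECaCFBdF
  sorted[7] = EAa$CeaeECaCFBdFDfc
  sorted[8] = ECaCFBdFDfcEAa$Ceae
  sorted[9] = FBdFDfcEAa$CeaeECaC
  sorted[10] = FDfcEAa$CeaeECaCFBd
  sorted[11] = a$CeaeECaCFBdFDfcEA
  sorted[12] = aCFBdFDfcEAa$CeaeEC
  sorted[13] = aeECaCFBdFDfcEAa$Ce
  sorted[14] = cEAa$CeaeECaCFBdFDf
  sorted[15] = dFDfcEAa$CeaeECaCFB
  sorted[16] = eECaCFBdFDfcEAa$Cea
  sorted[17] = eaeECaCFBdFDfcEAa$C
  sorted[18] = fcEAa$CeaeECaCFBdFD
sorted[2] = BdFDfcEAa$CeaeECaCF

Answer: BdFDfcEAa$CeaeECaCF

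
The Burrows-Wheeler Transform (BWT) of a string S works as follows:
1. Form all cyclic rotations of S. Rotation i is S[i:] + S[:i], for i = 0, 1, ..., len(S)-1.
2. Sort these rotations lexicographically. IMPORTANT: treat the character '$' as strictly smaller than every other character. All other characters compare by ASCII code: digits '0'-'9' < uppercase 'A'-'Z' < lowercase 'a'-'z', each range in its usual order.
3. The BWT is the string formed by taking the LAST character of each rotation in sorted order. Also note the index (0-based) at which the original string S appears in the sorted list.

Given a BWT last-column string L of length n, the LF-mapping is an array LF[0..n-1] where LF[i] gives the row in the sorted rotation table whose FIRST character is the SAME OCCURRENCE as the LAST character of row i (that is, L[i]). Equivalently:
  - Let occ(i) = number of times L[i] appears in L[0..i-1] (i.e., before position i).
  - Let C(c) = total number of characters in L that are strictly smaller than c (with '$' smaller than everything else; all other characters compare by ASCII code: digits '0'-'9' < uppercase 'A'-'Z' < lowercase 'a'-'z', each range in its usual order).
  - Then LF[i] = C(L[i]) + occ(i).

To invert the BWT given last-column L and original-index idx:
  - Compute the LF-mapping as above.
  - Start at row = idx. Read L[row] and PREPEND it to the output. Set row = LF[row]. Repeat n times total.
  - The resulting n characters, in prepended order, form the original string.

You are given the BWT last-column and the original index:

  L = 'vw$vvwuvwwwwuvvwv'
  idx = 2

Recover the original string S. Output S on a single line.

Answer: uwvwwuvvwvwwwvvv$

Derivation:
LF mapping: 3 10 0 4 5 11 1 6 12 13 14 15 2 7 8 16 9
Walk LF starting at row 2, prepending L[row]:
  step 1: row=2, L[2]='$', prepend. Next row=LF[2]=0
  step 2: row=0, L[0]='v', prepend. Next row=LF[0]=3
  step 3: row=3, L[3]='v', prepend. Next row=LF[3]=4
  step 4: row=4, L[4]='v', prepend. Next row=LF[4]=5
  step 5: row=5, L[5]='w', prepend. Next row=LF[5]=11
  step 6: row=11, L[11]='w', prepend. Next row=LF[11]=15
  step 7: row=15, L[15]='w', prepend. Next row=LF[15]=16
  step 8: row=16, L[16]='v', prepend. Next row=LF[16]=9
  step 9: row=9, L[9]='w', prepend. Next row=LF[9]=13
  step 10: row=13, L[13]='v', prepend. Next row=LF[13]=7
  step 11: row=7, L[7]='v', prepend. Next row=LF[7]=6
  step 12: row=6, L[6]='u', prepend. Next row=LF[6]=1
  step 13: row=1, L[1]='w', prepend. Next row=LF[1]=10
  step 14: row=10, L[10]='w', prepend. Next row=LF[10]=14
  step 15: row=14, L[14]='v', prepend. Next row=LF[14]=8
  step 16: row=8, L[8]='w', prepend. Next row=LF[8]=12
  step 17: row=12, L[12]='u', prepend. Next row=LF[12]=2
Reversed output: uwvwwuvvwvwwwvvv$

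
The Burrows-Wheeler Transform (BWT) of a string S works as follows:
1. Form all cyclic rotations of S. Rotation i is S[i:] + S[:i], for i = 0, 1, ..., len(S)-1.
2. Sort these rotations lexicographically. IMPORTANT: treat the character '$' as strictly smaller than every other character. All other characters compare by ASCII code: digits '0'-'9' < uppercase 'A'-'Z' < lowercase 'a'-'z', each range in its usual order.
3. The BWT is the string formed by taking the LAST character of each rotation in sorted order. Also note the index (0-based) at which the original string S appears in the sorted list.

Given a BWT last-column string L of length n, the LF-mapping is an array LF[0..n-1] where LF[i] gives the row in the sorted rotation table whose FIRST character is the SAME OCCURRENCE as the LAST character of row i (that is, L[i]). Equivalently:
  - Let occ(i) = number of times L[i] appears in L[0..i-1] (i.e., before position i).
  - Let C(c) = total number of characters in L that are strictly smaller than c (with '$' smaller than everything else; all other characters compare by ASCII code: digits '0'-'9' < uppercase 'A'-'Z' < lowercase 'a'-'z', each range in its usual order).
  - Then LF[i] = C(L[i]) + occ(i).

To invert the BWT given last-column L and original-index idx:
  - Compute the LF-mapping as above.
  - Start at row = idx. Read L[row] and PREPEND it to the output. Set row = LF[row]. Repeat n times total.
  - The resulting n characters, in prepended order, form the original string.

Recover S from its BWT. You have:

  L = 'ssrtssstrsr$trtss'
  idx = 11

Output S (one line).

Answer: ststtsrtrsssrrss$

Derivation:
LF mapping: 5 6 1 13 7 8 9 14 2 10 3 0 15 4 16 11 12
Walk LF starting at row 11, prepending L[row]:
  step 1: row=11, L[11]='$', prepend. Next row=LF[11]=0
  step 2: row=0, L[0]='s', prepend. Next row=LF[0]=5
  step 3: row=5, L[5]='s', prepend. Next row=LF[5]=8
  step 4: row=8, L[8]='r', prepend. Next row=LF[8]=2
  step 5: row=2, L[2]='r', prepend. Next row=LF[2]=1
  step 6: row=1, L[1]='s', prepend. Next row=LF[1]=6
  step 7: row=6, L[6]='s', prepend. Next row=LF[6]=9
  step 8: row=9, L[9]='s', prepend. Next row=LF[9]=10
  step 9: row=10, L[10]='r', prepend. Next row=LF[10]=3
  step 10: row=3, L[3]='t', prepend. Next row=LF[3]=13
  step 11: row=13, L[13]='r', prepend. Next row=LF[13]=4
  step 12: row=4, L[4]='s', prepend. Next row=LF[4]=7
  step 13: row=7, L[7]='t', prepend. Next row=LF[7]=14
  step 14: row=14, L[14]='t', prepend. Next row=LF[14]=16
  step 15: row=16, L[16]='s', prepend. Next row=LF[16]=12
  step 16: row=12, L[12]='t', prepend. Next row=LF[12]=15
  step 17: row=15, L[15]='s', prepend. Next row=LF[15]=11
Reversed output: ststtsrtrsssrrss$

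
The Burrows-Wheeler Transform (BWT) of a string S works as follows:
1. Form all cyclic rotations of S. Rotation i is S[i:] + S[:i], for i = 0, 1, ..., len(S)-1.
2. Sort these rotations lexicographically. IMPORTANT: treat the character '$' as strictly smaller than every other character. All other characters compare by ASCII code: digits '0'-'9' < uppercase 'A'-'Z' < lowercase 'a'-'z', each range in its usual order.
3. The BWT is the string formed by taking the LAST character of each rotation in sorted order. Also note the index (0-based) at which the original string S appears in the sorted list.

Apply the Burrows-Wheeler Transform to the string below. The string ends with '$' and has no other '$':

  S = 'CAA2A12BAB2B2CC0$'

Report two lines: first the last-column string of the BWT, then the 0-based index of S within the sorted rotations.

All 17 rotations (rotation i = S[i:]+S[:i]):
  rot[0] = CAA2A12BAB2B2CC0$
  rot[1] = AA2A12BAB2B2CC0$C
  rot[2] = A2A12BAB2B2CC0$CA
  rot[3] = 2A12BAB2B2CC0$CAA
  rot[4] = A12BAB2B2CC0$CAA2
  rot[5] = 12BAB2B2CC0$CAA2A
  rot[6] = 2BAB2B2CC0$CAA2A1
  rot[7] = BAB2B2CC0$CAA2A12
  rot[8] = AB2B2CC0$CAA2A12B
  rot[9] = B2B2CC0$CAA2A12BA
  rot[10] = 2B2CC0$CAA2A12BAB
  rot[11] = B2CC0$CAA2A12BAB2
  rot[12] = 2CC0$CAA2A12BAB2B
  rot[13] = CC0$CAA2A12BAB2B2
  rot[14] = C0$CAA2A12BAB2B2C
  rot[15] = 0$CAA2A12BAB2B2CC
  rot[16] = $CAA2A12BAB2B2CC0
Sorted (with $ < everything):
  sorted[0] = $CAA2A12BAB2B2CC0  (last char: '0')
  sorted[1] = 0$CAA2A12BAB2B2CC  (last char: 'C')
  sorted[2] = 12BAB2B2CC0$CAA2A  (last char: 'A')
  sorted[3] = 2A12BAB2B2CC0$CAA  (last char: 'A')
  sorted[4] = 2B2CC0$CAA2A12BAB  (last char: 'B')
  sorted[5] = 2BAB2B2CC0$CAA2A1  (last char: '1')
  sorted[6] = 2CC0$CAA2A12BAB2B  (last char: 'B')
  sorted[7] = A12BAB2B2CC0$CAA2  (last char: '2')
  sorted[8] = A2A12BAB2B2CC0$CA  (last char: 'A')
  sorted[9] = AA2A12BAB2B2CC0$C  (last char: 'C')
  sorted[10] = AB2B2CC0$CAA2A12B  (last char: 'B')
  sorted[11] = B2B2CC0$CAA2A12BA  (last char: 'A')
  sorted[12] = B2CC0$CAA2A12BAB2  (last char: '2')
  sorted[13] = BAB2B2CC0$CAA2A12  (last char: '2')
  sorted[14] = C0$CAA2A12BAB2B2C  (last char: 'C')
  sorted[15] = CAA2A12BAB2B2CC0$  (last char: '$')
  sorted[16] = CC0$CAA2A12BAB2B2  (last char: '2')
Last column: 0CAAB1B2ACBA22C$2
Original string S is at sorted index 15

Answer: 0CAAB1B2ACBA22C$2
15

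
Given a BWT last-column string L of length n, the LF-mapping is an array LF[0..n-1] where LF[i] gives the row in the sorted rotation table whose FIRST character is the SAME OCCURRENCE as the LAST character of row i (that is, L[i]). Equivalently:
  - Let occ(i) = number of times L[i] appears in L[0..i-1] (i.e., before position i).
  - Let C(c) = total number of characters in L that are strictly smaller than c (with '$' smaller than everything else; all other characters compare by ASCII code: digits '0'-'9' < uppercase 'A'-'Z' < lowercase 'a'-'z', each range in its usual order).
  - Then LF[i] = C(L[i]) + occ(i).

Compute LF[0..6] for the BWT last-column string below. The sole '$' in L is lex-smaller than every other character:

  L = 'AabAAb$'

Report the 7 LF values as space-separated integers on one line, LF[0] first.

Char counts: '$':1, 'A':3, 'a':1, 'b':2
C (first-col start): C('$')=0, C('A')=1, C('a')=4, C('b')=5
L[0]='A': occ=0, LF[0]=C('A')+0=1+0=1
L[1]='a': occ=0, LF[1]=C('a')+0=4+0=4
L[2]='b': occ=0, LF[2]=C('b')+0=5+0=5
L[3]='A': occ=1, LF[3]=C('A')+1=1+1=2
L[4]='A': occ=2, LF[4]=C('A')+2=1+2=3
L[5]='b': occ=1, LF[5]=C('b')+1=5+1=6
L[6]='$': occ=0, LF[6]=C('$')+0=0+0=0

Answer: 1 4 5 2 3 6 0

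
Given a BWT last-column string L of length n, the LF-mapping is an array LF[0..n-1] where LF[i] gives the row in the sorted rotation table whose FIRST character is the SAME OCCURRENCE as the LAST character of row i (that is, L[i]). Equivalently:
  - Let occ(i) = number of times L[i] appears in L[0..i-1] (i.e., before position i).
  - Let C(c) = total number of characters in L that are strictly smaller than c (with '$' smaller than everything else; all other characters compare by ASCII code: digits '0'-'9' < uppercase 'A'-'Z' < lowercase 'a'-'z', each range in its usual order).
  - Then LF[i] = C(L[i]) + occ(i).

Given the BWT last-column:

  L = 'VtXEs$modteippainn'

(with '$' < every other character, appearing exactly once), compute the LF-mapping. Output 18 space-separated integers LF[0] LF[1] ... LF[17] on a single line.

Answer: 2 16 3 1 15 0 9 12 5 17 6 7 13 14 4 8 10 11

Derivation:
Char counts: '$':1, 'E':1, 'V':1, 'X':1, 'a':1, 'd':1, 'e':1, 'i':2, 'm':1, 'n':2, 'o':1, 'p':2, 's':1, 't':2
C (first-col start): C('$')=0, C('E')=1, C('V')=2, C('X')=3, C('a')=4, C('d')=5, C('e')=6, C('i')=7, C('m')=9, C('n')=10, C('o')=12, C('p')=13, C('s')=15, C('t')=16
L[0]='V': occ=0, LF[0]=C('V')+0=2+0=2
L[1]='t': occ=0, LF[1]=C('t')+0=16+0=16
L[2]='X': occ=0, LF[2]=C('X')+0=3+0=3
L[3]='E': occ=0, LF[3]=C('E')+0=1+0=1
L[4]='s': occ=0, LF[4]=C('s')+0=15+0=15
L[5]='$': occ=0, LF[5]=C('$')+0=0+0=0
L[6]='m': occ=0, LF[6]=C('m')+0=9+0=9
L[7]='o': occ=0, LF[7]=C('o')+0=12+0=12
L[8]='d': occ=0, LF[8]=C('d')+0=5+0=5
L[9]='t': occ=1, LF[9]=C('t')+1=16+1=17
L[10]='e': occ=0, LF[10]=C('e')+0=6+0=6
L[11]='i': occ=0, LF[11]=C('i')+0=7+0=7
L[12]='p': occ=0, LF[12]=C('p')+0=13+0=13
L[13]='p': occ=1, LF[13]=C('p')+1=13+1=14
L[14]='a': occ=0, LF[14]=C('a')+0=4+0=4
L[15]='i': occ=1, LF[15]=C('i')+1=7+1=8
L[16]='n': occ=0, LF[16]=C('n')+0=10+0=10
L[17]='n': occ=1, LF[17]=C('n')+1=10+1=11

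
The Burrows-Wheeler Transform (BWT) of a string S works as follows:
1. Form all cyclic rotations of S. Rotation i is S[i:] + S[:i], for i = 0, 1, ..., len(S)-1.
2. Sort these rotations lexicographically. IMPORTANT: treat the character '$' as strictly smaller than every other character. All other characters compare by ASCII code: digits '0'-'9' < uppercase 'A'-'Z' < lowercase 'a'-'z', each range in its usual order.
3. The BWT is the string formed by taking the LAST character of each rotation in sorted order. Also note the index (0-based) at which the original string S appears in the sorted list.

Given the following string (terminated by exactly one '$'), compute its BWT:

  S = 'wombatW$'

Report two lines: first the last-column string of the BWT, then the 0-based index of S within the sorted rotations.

Answer: Wtbmowa$
7

Derivation:
All 8 rotations (rotation i = S[i:]+S[:i]):
  rot[0] = wombatW$
  rot[1] = ombatW$w
  rot[2] = mbatW$wo
  rot[3] = batW$wom
  rot[4] = atW$womb
  rot[5] = tW$womba
  rot[6] = W$wombat
  rot[7] = $wombatW
Sorted (with $ < everything):
  sorted[0] = $wombatW  (last char: 'W')
  sorted[1] = W$wombat  (last char: 't')
  sorted[2] = atW$womb  (last char: 'b')
  sorted[3] = batW$wom  (last char: 'm')
  sorted[4] = mbatW$wo  (last char: 'o')
  sorted[5] = ombatW$w  (last char: 'w')
  sorted[6] = tW$womba  (last char: 'a')
  sorted[7] = wombatW$  (last char: '$')
Last column: Wtbmowa$
Original string S is at sorted index 7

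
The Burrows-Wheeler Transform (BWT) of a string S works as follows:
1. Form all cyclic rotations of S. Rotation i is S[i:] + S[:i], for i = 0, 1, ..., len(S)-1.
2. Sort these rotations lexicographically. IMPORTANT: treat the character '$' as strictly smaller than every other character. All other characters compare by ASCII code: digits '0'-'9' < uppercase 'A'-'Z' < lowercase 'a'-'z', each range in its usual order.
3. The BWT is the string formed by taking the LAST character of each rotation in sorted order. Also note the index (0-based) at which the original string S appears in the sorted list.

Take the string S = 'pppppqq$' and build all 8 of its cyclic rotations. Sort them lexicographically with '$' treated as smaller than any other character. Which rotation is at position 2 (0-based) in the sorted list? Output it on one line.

All 8 rotations (rotation i = S[i:]+S[:i]):
  rot[0] = pppppqq$
  rot[1] = ppppqq$p
  rot[2] = pppqq$pp
  rot[3] = ppqq$ppp
  rot[4] = pqq$pppp
  rot[5] = qq$ppppp
  rot[6] = q$pppppq
  rot[7] = $pppppqq
Sorted (with $ < everything):
  sorted[0] = $pppppqq
  sorted[1] = pppppqq$
  sorted[2] = ppppqq$p
  sorted[3] = pppqq$pp
  sorted[4] = ppqq$ppp
  sorted[5] = pqq$pppp
  sorted[6] = q$pppppq
  sorted[7] = qq$ppppp
sorted[2] = ppppqq$p

Answer: ppppqq$p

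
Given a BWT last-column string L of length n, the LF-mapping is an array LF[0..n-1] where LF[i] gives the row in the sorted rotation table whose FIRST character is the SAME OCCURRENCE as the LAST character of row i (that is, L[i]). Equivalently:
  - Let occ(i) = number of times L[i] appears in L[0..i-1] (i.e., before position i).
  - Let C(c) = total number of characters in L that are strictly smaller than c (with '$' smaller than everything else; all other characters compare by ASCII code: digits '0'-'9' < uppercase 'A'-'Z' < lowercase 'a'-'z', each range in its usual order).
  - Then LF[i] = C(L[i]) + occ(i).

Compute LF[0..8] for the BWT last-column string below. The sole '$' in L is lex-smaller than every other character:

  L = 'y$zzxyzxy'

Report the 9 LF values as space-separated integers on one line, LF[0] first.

Char counts: '$':1, 'x':2, 'y':3, 'z':3
C (first-col start): C('$')=0, C('x')=1, C('y')=3, C('z')=6
L[0]='y': occ=0, LF[0]=C('y')+0=3+0=3
L[1]='$': occ=0, LF[1]=C('$')+0=0+0=0
L[2]='z': occ=0, LF[2]=C('z')+0=6+0=6
L[3]='z': occ=1, LF[3]=C('z')+1=6+1=7
L[4]='x': occ=0, LF[4]=C('x')+0=1+0=1
L[5]='y': occ=1, LF[5]=C('y')+1=3+1=4
L[6]='z': occ=2, LF[6]=C('z')+2=6+2=8
L[7]='x': occ=1, LF[7]=C('x')+1=1+1=2
L[8]='y': occ=2, LF[8]=C('y')+2=3+2=5

Answer: 3 0 6 7 1 4 8 2 5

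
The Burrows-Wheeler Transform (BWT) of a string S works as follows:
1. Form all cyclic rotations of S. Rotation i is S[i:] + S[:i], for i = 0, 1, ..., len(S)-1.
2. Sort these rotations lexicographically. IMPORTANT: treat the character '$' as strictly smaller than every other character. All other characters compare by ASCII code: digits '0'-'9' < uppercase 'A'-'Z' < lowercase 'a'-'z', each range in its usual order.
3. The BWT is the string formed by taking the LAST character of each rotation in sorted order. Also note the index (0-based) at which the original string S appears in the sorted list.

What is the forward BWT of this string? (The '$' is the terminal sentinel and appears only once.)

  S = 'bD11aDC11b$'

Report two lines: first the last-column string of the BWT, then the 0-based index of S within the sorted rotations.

All 11 rotations (rotation i = S[i:]+S[:i]):
  rot[0] = bD11aDC11b$
  rot[1] = D11aDC11b$b
  rot[2] = 11aDC11b$bD
  rot[3] = 1aDC11b$bD1
  rot[4] = aDC11b$bD11
  rot[5] = DC11b$bD11a
  rot[6] = C11b$bD11aD
  rot[7] = 11b$bD11aDC
  rot[8] = 1b$bD11aDC1
  rot[9] = b$bD11aDC11
  rot[10] = $bD11aDC11b
Sorted (with $ < everything):
  sorted[0] = $bD11aDC11b  (last char: 'b')
  sorted[1] = 11aDC11b$bD  (last char: 'D')
  sorted[2] = 11b$bD11aDC  (last char: 'C')
  sorted[3] = 1aDC11b$bD1  (last char: '1')
  sorted[4] = 1b$bD11aDC1  (last char: '1')
  sorted[5] = C11b$bD11aD  (last char: 'D')
  sorted[6] = D11aDC11b$b  (last char: 'b')
  sorted[7] = DC11b$bD11a  (last char: 'a')
  sorted[8] = aDC11b$bD11  (last char: '1')
  sorted[9] = b$bD11aDC11  (last char: '1')
  sorted[10] = bD11aDC11b$  (last char: '$')
Last column: bDC11Dba11$
Original string S is at sorted index 10

Answer: bDC11Dba11$
10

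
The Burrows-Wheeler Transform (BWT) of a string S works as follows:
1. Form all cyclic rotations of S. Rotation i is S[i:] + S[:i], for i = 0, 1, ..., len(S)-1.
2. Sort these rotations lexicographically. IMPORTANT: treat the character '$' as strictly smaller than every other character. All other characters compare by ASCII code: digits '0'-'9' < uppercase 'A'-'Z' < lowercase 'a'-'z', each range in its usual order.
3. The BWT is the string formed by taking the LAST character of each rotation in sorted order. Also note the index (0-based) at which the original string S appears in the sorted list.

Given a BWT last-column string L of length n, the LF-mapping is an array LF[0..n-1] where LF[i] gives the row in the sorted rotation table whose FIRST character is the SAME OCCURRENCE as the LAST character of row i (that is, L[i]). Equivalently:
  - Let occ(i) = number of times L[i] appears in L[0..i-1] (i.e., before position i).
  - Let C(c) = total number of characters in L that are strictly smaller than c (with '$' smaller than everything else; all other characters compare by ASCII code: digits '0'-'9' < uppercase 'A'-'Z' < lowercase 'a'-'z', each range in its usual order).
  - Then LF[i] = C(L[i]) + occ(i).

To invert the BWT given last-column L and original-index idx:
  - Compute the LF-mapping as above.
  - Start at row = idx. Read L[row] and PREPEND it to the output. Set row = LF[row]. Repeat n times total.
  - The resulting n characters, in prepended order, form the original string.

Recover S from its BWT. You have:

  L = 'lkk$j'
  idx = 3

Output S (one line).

Answer: kkjl$

Derivation:
LF mapping: 4 2 3 0 1
Walk LF starting at row 3, prepending L[row]:
  step 1: row=3, L[3]='$', prepend. Next row=LF[3]=0
  step 2: row=0, L[0]='l', prepend. Next row=LF[0]=4
  step 3: row=4, L[4]='j', prepend. Next row=LF[4]=1
  step 4: row=1, L[1]='k', prepend. Next row=LF[1]=2
  step 5: row=2, L[2]='k', prepend. Next row=LF[2]=3
Reversed output: kkjl$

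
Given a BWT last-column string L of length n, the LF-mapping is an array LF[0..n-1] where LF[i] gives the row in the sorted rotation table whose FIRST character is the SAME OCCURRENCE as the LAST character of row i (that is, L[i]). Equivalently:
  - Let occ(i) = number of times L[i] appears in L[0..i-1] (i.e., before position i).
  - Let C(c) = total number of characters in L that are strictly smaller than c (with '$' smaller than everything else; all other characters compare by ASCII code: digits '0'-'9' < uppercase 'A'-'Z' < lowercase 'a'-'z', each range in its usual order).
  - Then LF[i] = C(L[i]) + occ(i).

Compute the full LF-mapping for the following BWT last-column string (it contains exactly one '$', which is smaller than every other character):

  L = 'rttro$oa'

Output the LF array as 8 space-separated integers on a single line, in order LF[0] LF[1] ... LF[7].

Char counts: '$':1, 'a':1, 'o':2, 'r':2, 't':2
C (first-col start): C('$')=0, C('a')=1, C('o')=2, C('r')=4, C('t')=6
L[0]='r': occ=0, LF[0]=C('r')+0=4+0=4
L[1]='t': occ=0, LF[1]=C('t')+0=6+0=6
L[2]='t': occ=1, LF[2]=C('t')+1=6+1=7
L[3]='r': occ=1, LF[3]=C('r')+1=4+1=5
L[4]='o': occ=0, LF[4]=C('o')+0=2+0=2
L[5]='$': occ=0, LF[5]=C('$')+0=0+0=0
L[6]='o': occ=1, LF[6]=C('o')+1=2+1=3
L[7]='a': occ=0, LF[7]=C('a')+0=1+0=1

Answer: 4 6 7 5 2 0 3 1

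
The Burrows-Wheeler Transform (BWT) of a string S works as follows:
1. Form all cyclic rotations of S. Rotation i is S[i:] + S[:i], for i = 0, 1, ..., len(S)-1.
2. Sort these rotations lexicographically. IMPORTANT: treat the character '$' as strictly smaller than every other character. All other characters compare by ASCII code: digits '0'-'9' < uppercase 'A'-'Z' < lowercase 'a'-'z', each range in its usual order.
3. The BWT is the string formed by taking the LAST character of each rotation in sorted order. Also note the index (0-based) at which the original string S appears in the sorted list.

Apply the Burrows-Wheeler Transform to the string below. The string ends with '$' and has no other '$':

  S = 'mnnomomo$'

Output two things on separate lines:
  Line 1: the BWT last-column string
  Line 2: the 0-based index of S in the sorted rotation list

Answer: o$oomnmmn
1

Derivation:
All 9 rotations (rotation i = S[i:]+S[:i]):
  rot[0] = mnnomomo$
  rot[1] = nnomomo$m
  rot[2] = nomomo$mn
  rot[3] = omomo$mnn
  rot[4] = momo$mnno
  rot[5] = omo$mnnom
  rot[6] = mo$mnnomo
  rot[7] = o$mnnomom
  rot[8] = $mnnomomo
Sorted (with $ < everything):
  sorted[0] = $mnnomomo  (last char: 'o')
  sorted[1] = mnnomomo$  (last char: '$')
  sorted[2] = mo$mnnomo  (last char: 'o')
  sorted[3] = momo$mnno  (last char: 'o')
  sorted[4] = nnomomo$m  (last char: 'm')
  sorted[5] = nomomo$mn  (last char: 'n')
  sorted[6] = o$mnnomom  (last char: 'm')
  sorted[7] = omo$mnnom  (last char: 'm')
  sorted[8] = omomo$mnn  (last char: 'n')
Last column: o$oomnmmn
Original string S is at sorted index 1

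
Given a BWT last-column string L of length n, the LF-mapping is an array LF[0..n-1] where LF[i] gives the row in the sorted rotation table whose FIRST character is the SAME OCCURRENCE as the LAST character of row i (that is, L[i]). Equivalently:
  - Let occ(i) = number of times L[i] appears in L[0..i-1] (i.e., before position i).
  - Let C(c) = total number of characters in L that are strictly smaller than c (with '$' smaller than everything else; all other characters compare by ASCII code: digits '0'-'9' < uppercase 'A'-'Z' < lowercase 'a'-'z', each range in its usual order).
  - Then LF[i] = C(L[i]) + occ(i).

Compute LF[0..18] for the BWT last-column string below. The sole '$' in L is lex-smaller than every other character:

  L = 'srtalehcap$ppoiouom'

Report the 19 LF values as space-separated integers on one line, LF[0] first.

Answer: 16 15 17 1 7 4 5 3 2 12 0 13 14 9 6 10 18 11 8

Derivation:
Char counts: '$':1, 'a':2, 'c':1, 'e':1, 'h':1, 'i':1, 'l':1, 'm':1, 'o':3, 'p':3, 'r':1, 's':1, 't':1, 'u':1
C (first-col start): C('$')=0, C('a')=1, C('c')=3, C('e')=4, C('h')=5, C('i')=6, C('l')=7, C('m')=8, C('o')=9, C('p')=12, C('r')=15, C('s')=16, C('t')=17, C('u')=18
L[0]='s': occ=0, LF[0]=C('s')+0=16+0=16
L[1]='r': occ=0, LF[1]=C('r')+0=15+0=15
L[2]='t': occ=0, LF[2]=C('t')+0=17+0=17
L[3]='a': occ=0, LF[3]=C('a')+0=1+0=1
L[4]='l': occ=0, LF[4]=C('l')+0=7+0=7
L[5]='e': occ=0, LF[5]=C('e')+0=4+0=4
L[6]='h': occ=0, LF[6]=C('h')+0=5+0=5
L[7]='c': occ=0, LF[7]=C('c')+0=3+0=3
L[8]='a': occ=1, LF[8]=C('a')+1=1+1=2
L[9]='p': occ=0, LF[9]=C('p')+0=12+0=12
L[10]='$': occ=0, LF[10]=C('$')+0=0+0=0
L[11]='p': occ=1, LF[11]=C('p')+1=12+1=13
L[12]='p': occ=2, LF[12]=C('p')+2=12+2=14
L[13]='o': occ=0, LF[13]=C('o')+0=9+0=9
L[14]='i': occ=0, LF[14]=C('i')+0=6+0=6
L[15]='o': occ=1, LF[15]=C('o')+1=9+1=10
L[16]='u': occ=0, LF[16]=C('u')+0=18+0=18
L[17]='o': occ=2, LF[17]=C('o')+2=9+2=11
L[18]='m': occ=0, LF[18]=C('m')+0=8+0=8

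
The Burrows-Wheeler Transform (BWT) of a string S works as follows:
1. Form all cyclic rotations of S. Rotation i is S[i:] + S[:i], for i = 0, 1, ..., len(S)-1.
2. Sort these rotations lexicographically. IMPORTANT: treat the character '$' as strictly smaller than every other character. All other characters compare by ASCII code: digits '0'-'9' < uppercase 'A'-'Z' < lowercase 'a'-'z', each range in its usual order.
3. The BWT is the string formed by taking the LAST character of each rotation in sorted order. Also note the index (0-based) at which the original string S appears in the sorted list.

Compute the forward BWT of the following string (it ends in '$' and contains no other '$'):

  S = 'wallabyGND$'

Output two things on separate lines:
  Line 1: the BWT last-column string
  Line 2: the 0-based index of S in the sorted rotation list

Answer: DNyGlwala$b
9

Derivation:
All 11 rotations (rotation i = S[i:]+S[:i]):
  rot[0] = wallabyGND$
  rot[1] = allabyGND$w
  rot[2] = llabyGND$wa
  rot[3] = labyGND$wal
  rot[4] = abyGND$wall
  rot[5] = byGND$walla
  rot[6] = yGND$wallab
  rot[7] = GND$wallaby
  rot[8] = ND$wallabyG
  rot[9] = D$wallabyGN
  rot[10] = $wallabyGND
Sorted (with $ < everything):
  sorted[0] = $wallabyGND  (last char: 'D')
  sorted[1] = D$wallabyGN  (last char: 'N')
  sorted[2] = GND$wallaby  (last char: 'y')
  sorted[3] = ND$wallabyG  (last char: 'G')
  sorted[4] = abyGND$wall  (last char: 'l')
  sorted[5] = allabyGND$w  (last char: 'w')
  sorted[6] = byGND$walla  (last char: 'a')
  sorted[7] = labyGND$wal  (last char: 'l')
  sorted[8] = llabyGND$wa  (last char: 'a')
  sorted[9] = wallabyGND$  (last char: '$')
  sorted[10] = yGND$wallab  (last char: 'b')
Last column: DNyGlwala$b
Original string S is at sorted index 9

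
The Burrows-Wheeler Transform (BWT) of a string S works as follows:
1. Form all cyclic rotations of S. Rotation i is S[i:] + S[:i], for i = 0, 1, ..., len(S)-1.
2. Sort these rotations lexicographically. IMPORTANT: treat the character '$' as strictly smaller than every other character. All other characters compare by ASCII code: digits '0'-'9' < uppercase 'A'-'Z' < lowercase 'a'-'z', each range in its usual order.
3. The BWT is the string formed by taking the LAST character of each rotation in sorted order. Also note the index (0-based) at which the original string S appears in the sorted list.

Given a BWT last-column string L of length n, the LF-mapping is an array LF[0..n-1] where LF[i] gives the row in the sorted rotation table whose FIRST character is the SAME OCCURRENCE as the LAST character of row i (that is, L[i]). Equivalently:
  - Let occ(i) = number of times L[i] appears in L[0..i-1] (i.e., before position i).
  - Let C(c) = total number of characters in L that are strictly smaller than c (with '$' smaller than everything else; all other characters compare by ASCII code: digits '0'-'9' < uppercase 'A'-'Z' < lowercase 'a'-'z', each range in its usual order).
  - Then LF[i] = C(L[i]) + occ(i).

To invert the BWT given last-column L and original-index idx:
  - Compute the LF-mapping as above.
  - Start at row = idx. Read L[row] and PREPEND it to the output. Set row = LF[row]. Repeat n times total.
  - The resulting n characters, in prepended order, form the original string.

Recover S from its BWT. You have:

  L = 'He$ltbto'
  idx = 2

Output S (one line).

LF mapping: 1 3 0 4 6 2 7 5
Walk LF starting at row 2, prepending L[row]:
  step 1: row=2, L[2]='$', prepend. Next row=LF[2]=0
  step 2: row=0, L[0]='H', prepend. Next row=LF[0]=1
  step 3: row=1, L[1]='e', prepend. Next row=LF[1]=3
  step 4: row=3, L[3]='l', prepend. Next row=LF[3]=4
  step 5: row=4, L[4]='t', prepend. Next row=LF[4]=6
  step 6: row=6, L[6]='t', prepend. Next row=LF[6]=7
  step 7: row=7, L[7]='o', prepend. Next row=LF[7]=5
  step 8: row=5, L[5]='b', prepend. Next row=LF[5]=2
Reversed output: bottleH$

Answer: bottleH$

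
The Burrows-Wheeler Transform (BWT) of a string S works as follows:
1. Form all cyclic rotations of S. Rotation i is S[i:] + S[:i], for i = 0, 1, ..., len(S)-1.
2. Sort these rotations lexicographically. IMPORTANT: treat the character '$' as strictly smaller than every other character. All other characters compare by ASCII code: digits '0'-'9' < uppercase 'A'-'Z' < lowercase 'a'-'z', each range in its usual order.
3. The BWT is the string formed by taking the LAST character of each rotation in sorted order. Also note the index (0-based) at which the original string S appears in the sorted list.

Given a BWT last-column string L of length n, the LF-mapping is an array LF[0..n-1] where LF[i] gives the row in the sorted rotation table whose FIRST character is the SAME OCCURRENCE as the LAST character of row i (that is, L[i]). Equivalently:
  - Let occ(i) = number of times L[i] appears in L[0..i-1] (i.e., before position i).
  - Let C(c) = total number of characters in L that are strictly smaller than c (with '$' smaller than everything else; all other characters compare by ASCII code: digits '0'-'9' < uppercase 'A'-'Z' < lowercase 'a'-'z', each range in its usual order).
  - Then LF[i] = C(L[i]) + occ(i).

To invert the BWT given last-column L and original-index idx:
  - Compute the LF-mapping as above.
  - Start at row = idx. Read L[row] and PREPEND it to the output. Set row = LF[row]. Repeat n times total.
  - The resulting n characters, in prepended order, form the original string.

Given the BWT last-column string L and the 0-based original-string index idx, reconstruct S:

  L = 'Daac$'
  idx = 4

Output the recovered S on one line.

LF mapping: 1 2 3 4 0
Walk LF starting at row 4, prepending L[row]:
  step 1: row=4, L[4]='$', prepend. Next row=LF[4]=0
  step 2: row=0, L[0]='D', prepend. Next row=LF[0]=1
  step 3: row=1, L[1]='a', prepend. Next row=LF[1]=2
  step 4: row=2, L[2]='a', prepend. Next row=LF[2]=3
  step 5: row=3, L[3]='c', prepend. Next row=LF[3]=4
Reversed output: caaD$

Answer: caaD$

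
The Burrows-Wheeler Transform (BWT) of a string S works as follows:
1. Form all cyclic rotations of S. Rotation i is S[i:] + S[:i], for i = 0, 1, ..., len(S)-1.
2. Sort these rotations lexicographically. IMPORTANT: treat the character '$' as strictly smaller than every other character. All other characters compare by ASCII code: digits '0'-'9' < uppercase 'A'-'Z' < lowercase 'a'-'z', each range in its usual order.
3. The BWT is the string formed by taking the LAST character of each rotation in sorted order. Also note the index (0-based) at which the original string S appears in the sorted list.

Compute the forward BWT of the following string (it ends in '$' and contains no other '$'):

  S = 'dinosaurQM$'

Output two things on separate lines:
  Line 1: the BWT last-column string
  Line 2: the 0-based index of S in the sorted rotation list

All 11 rotations (rotation i = S[i:]+S[:i]):
  rot[0] = dinosaurQM$
  rot[1] = inosaurQM$d
  rot[2] = nosaurQM$di
  rot[3] = osaurQM$din
  rot[4] = saurQM$dino
  rot[5] = aurQM$dinos
  rot[6] = urQM$dinosa
  rot[7] = rQM$dinosau
  rot[8] = QM$dinosaur
  rot[9] = M$dinosaurQ
  rot[10] = $dinosaurQM
Sorted (with $ < everything):
  sorted[0] = $dinosaurQM  (last char: 'M')
  sorted[1] = M$dinosaurQ  (last char: 'Q')
  sorted[2] = QM$dinosaur  (last char: 'r')
  sorted[3] = aurQM$dinos  (last char: 's')
  sorted[4] = dinosaurQM$  (last char: '$')
  sorted[5] = inosaurQM$d  (last char: 'd')
  sorted[6] = nosaurQM$di  (last char: 'i')
  sorted[7] = osaurQM$din  (last char: 'n')
  sorted[8] = rQM$dinosau  (last char: 'u')
  sorted[9] = saurQM$dino  (last char: 'o')
  sorted[10] = urQM$dinosa  (last char: 'a')
Last column: MQrs$dinuoa
Original string S is at sorted index 4

Answer: MQrs$dinuoa
4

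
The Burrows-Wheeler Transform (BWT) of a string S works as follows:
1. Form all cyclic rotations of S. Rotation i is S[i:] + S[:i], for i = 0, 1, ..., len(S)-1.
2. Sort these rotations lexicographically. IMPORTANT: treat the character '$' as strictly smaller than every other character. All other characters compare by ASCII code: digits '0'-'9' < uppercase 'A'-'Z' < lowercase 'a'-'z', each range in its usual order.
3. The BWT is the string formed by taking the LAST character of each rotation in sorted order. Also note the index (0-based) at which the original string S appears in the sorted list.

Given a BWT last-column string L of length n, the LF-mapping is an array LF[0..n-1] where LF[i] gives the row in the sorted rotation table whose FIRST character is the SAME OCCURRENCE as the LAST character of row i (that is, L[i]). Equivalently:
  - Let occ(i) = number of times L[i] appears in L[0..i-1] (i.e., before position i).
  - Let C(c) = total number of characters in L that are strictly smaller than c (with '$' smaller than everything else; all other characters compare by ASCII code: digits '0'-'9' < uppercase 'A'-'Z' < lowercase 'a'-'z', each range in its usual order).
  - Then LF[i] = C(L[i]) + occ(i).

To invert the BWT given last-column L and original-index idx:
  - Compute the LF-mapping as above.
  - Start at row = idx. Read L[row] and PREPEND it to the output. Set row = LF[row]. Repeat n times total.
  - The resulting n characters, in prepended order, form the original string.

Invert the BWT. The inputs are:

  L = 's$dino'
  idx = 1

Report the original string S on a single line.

Answer: dinos$

Derivation:
LF mapping: 5 0 1 2 3 4
Walk LF starting at row 1, prepending L[row]:
  step 1: row=1, L[1]='$', prepend. Next row=LF[1]=0
  step 2: row=0, L[0]='s', prepend. Next row=LF[0]=5
  step 3: row=5, L[5]='o', prepend. Next row=LF[5]=4
  step 4: row=4, L[4]='n', prepend. Next row=LF[4]=3
  step 5: row=3, L[3]='i', prepend. Next row=LF[3]=2
  step 6: row=2, L[2]='d', prepend. Next row=LF[2]=1
Reversed output: dinos$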